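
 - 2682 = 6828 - 9510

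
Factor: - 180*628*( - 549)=2^4*3^4 * 5^1 *61^1*157^1=62058960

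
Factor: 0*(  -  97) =0 = 0^1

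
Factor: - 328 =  - 2^3*41^1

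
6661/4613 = 1 +2048/4613 = 1.44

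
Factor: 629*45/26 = 28305/26= 2^( - 1) * 3^2* 5^1*13^(-1)*17^1*37^1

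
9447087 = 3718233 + 5728854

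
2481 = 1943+538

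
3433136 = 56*61306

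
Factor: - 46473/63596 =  -2^(-2) * 3^1*7^1*13^ (-1)*1223^(-1)*2213^1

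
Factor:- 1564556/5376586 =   -  2^1*7^1*71^1*787^1*1021^ (  -  1 ) * 2633^(  -  1) = -782278/2688293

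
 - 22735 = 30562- 53297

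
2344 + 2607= 4951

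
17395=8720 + 8675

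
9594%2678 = 1560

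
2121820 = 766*2770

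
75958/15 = 75958/15 = 5063.87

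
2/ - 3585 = -1 + 3583/3585= - 0.00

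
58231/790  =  58231/790 = 73.71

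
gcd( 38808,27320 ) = 8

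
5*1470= 7350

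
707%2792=707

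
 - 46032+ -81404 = - 127436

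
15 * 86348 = 1295220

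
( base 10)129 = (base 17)7a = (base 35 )3O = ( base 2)10000001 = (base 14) 93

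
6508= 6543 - 35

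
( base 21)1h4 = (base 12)56a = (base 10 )802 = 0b1100100010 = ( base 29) rj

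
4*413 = 1652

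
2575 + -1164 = 1411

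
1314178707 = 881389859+432788848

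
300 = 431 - 131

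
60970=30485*2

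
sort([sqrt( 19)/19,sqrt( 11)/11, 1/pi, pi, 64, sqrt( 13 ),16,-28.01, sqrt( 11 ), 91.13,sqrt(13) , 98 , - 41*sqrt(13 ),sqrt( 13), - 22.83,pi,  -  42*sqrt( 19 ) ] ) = [ - 42* sqrt(19),  -  41*sqrt( 13), - 28.01 , - 22.83,sqrt(19) /19,sqrt( 11)/11,1/pi , pi,pi,sqrt ( 11 ),sqrt (13 ), sqrt(13)  ,  sqrt(13), 16,64,91.13,98 ] 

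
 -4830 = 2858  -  7688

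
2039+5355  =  7394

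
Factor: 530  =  2^1*5^1*53^1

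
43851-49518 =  - 5667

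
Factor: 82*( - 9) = - 2^1*3^2 * 41^1 =-738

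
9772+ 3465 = 13237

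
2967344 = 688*4313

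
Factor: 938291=233^1*4027^1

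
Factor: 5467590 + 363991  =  7^1*23^1*29^1 * 1249^1 = 5831581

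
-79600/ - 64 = 1243 + 3/4 = 1243.75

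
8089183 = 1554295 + 6534888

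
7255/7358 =7255/7358 = 0.99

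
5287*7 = 37009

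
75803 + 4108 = 79911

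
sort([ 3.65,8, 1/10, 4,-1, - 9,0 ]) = [ - 9, - 1,0, 1/10, 3.65,4,8]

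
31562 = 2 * 15781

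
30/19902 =5/3317= 0.00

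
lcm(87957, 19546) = 175914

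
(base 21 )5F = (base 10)120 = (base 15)80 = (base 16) 78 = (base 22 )5A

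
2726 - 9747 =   -  7021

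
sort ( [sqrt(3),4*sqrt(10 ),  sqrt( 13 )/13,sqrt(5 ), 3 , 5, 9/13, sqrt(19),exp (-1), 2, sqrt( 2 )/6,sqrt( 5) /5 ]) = [ sqrt(2) /6,  sqrt(13 )/13,exp(  -  1) , sqrt( 5 )/5,9/13, sqrt(3 ), 2 , sqrt(5 ),3, sqrt(19), 5, 4*sqrt(10)]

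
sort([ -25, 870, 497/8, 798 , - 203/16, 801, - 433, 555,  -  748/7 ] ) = [ - 433, - 748/7, - 25, - 203/16,497/8, 555,798, 801,870] 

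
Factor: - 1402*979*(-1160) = 2^4*5^1*11^1*29^1*89^1*701^1 = 1592167280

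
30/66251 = 30/66251 = 0.00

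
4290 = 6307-2017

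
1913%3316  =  1913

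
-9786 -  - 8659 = -1127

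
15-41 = -26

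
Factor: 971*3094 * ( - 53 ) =-2^1 * 7^1*13^1*17^1*53^1 * 971^1 =-159226522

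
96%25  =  21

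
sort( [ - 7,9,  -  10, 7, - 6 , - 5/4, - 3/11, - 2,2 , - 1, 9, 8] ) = [ - 10, - 7, - 6, - 2, - 5/4, - 1, - 3/11,  2 , 7,8,9, 9] 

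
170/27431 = 170/27431 = 0.01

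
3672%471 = 375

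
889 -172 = 717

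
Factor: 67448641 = 13^1 *1193^1*4349^1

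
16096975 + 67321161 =83418136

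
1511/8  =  1511/8 = 188.88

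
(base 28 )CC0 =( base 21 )1120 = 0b10011000010000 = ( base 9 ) 14326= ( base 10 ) 9744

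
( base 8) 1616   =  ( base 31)tb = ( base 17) 329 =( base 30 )10A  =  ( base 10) 910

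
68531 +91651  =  160182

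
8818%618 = 166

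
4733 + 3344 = 8077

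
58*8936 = 518288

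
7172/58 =3586/29 = 123.66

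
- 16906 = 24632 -41538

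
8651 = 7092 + 1559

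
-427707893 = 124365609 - 552073502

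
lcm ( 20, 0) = 0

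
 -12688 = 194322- 207010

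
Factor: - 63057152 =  - 2^8*246317^1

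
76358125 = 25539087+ 50819038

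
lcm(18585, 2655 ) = 18585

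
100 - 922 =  - 822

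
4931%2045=841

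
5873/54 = 5873/54 = 108.76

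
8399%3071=2257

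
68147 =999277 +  - 931130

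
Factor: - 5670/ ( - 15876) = 5/14=2^ (- 1)*5^1*7^( - 1 )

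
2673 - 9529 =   -  6856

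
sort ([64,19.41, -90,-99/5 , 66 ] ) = [ - 90,-99/5, 19.41, 64,66]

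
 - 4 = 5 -9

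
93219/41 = 93219/41 =2273.63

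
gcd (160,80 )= 80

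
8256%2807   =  2642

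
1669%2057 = 1669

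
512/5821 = 512/5821 = 0.09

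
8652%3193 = 2266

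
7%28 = 7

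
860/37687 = 860/37687 = 0.02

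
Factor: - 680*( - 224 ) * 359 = 2^8*5^1 * 7^1*17^1 * 359^1 = 54682880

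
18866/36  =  524+1/18 = 524.06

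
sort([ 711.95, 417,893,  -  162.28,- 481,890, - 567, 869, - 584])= [-584, - 567, - 481, - 162.28,  417, 711.95,869,  890,893]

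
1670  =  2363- 693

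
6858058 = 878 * 7811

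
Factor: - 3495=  - 3^1*5^1*233^1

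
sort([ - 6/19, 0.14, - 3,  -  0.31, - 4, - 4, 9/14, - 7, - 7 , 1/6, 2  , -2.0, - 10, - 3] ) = [ - 10,-7, - 7, - 4,- 4 ,-3, - 3,  -  2.0,  -  6/19, - 0.31, 0.14,1/6,9/14, 2] 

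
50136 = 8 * 6267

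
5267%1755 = 2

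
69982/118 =593  +  4/59=   593.07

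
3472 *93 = 322896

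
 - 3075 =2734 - 5809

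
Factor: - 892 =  - 2^2*223^1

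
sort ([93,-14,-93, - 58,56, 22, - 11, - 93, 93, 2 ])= [-93, - 93, - 58, - 14, - 11,2,22,56,93, 93] 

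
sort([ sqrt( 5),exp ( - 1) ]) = [exp ( - 1), sqrt(5)]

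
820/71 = 11 + 39/71 = 11.55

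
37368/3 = 12456=12456.00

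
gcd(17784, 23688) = 72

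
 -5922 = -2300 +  - 3622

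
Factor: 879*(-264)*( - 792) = 2^6 * 3^4* 11^2 *293^1 = 183788352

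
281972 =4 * 70493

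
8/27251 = 8/27251 = 0.00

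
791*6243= 4938213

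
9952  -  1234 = 8718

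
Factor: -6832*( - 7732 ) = 2^6*7^1*61^1*  1933^1 = 52825024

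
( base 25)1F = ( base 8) 50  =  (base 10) 40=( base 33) 17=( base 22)1I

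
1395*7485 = 10441575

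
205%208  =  205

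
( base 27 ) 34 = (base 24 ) 3D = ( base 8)125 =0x55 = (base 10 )85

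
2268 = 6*378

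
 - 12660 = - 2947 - 9713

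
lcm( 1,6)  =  6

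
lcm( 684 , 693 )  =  52668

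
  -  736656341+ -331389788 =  - 1068046129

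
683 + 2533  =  3216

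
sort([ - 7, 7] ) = [ - 7, 7]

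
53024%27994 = 25030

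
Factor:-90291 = -3^1*30097^1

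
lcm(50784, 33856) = 101568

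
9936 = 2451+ 7485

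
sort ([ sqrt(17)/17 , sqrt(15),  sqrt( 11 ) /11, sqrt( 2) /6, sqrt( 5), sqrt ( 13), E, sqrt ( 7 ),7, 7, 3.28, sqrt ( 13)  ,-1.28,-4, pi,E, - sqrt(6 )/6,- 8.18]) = [-8.18,-4,  -  1.28, - sqrt(6) /6, sqrt(2)/6 , sqrt ( 17)/17, sqrt(11)/11, sqrt(5),sqrt ( 7),E, E,pi,3.28, sqrt ( 13), sqrt ( 13), sqrt( 15), 7, 7]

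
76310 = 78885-2575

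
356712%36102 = 31794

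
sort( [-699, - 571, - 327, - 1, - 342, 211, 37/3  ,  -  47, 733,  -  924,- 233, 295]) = [  -  924, - 699, - 571,  -  342,-327, - 233,-47,  -  1,37/3,211,295, 733 ] 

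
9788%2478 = 2354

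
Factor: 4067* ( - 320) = -1301440 = - 2^6 * 5^1*7^2*83^1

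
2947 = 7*421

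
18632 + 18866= 37498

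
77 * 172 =13244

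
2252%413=187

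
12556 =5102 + 7454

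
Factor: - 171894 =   -  2^1*3^1 * 28649^1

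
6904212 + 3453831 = 10358043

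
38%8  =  6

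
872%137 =50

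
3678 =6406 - 2728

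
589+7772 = 8361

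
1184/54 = 592/27 = 21.93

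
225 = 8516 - 8291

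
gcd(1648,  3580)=4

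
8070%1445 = 845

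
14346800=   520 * 27590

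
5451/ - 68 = - 81 + 57/68 = - 80.16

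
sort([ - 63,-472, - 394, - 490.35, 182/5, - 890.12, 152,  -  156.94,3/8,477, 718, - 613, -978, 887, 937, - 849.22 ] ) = [-978, - 890.12, - 849.22,-613,- 490.35,-472,  -  394 ,  -  156.94,  -  63, 3/8, 182/5, 152, 477, 718,  887,937] 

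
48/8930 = 24/4465 = 0.01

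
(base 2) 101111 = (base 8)57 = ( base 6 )115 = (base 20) 27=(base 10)47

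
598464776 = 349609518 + 248855258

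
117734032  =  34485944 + 83248088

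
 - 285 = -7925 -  - 7640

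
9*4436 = 39924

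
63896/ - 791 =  - 81 + 25/113 = - 80.78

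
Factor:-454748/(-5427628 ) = 113687/1356907 = 7^1 *109^1*149^1*1356907^(-1 ) 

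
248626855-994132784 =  - 745505929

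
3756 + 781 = 4537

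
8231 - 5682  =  2549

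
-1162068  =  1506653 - 2668721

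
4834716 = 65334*74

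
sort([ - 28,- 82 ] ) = [-82,-28] 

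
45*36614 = 1647630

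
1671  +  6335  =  8006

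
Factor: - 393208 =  - 2^3 * 23^1 * 2137^1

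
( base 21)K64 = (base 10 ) 8950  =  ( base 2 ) 10001011110110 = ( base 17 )1dg8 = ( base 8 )21366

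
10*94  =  940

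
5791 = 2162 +3629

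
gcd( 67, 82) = 1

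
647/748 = 647/748 = 0.86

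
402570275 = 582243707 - 179673432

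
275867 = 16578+259289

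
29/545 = 29/545=0.05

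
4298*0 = 0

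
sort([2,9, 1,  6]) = [ 1,2,  6,9]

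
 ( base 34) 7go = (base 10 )8660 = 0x21d4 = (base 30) 9IK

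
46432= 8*5804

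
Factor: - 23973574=- 2^1*89^1 *134683^1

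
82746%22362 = 15660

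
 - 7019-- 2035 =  - 4984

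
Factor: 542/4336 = 1/8 = 2^(- 3) 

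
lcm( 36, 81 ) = 324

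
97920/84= 1165+5/7 = 1165.71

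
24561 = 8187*3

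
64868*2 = 129736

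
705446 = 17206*41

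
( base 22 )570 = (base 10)2574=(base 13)1230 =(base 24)4b6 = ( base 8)5016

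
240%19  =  12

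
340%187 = 153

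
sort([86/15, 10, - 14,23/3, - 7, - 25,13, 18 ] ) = [-25, - 14, - 7 , 86/15,  23/3,10 , 13,18] 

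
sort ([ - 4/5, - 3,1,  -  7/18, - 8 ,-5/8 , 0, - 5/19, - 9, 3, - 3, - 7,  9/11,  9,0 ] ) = [ - 9,-8, - 7, - 3, - 3, - 4/5,- 5/8,  -  7/18, - 5/19, 0,0,9/11,1, 3, 9] 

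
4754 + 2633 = 7387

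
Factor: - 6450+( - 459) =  - 3^1*7^2*47^1 = - 6909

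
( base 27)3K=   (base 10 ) 101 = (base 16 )65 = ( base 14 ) 73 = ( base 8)145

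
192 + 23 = 215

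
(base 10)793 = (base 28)109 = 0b1100011001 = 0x319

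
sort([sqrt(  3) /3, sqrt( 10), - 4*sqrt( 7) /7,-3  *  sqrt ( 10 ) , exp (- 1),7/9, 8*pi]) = [  -  3 * sqrt(10), - 4*sqrt( 7)/7,exp( - 1 ), sqrt( 3)/3,7/9,sqrt(10),8*pi]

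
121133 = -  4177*( -29) 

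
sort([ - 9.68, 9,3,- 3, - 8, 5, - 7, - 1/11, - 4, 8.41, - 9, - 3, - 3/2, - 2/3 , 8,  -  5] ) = [- 9.68, - 9, - 8, - 7, - 5 , - 4, - 3, -3, - 3/2,-2/3, - 1/11, 3, 5, 8,8.41, 9 ] 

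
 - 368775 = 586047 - 954822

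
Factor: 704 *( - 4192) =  - 2^11 * 11^1*131^1= - 2951168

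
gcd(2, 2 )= 2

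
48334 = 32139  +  16195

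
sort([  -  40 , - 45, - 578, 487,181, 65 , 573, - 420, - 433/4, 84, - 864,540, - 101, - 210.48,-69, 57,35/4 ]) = [ -864, - 578, - 420, - 210.48, - 433/4 , - 101, - 69, - 45,-40, 35/4,57, 65, 84,181, 487, 540,573 ]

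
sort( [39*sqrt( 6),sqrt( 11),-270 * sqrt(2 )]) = [- 270* sqrt( 2),sqrt( 11),39* sqrt ( 6)] 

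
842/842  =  1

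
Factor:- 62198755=  -  5^1*12439751^1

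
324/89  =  3 + 57/89 = 3.64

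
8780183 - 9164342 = -384159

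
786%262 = 0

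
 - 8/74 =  - 4/37 = - 0.11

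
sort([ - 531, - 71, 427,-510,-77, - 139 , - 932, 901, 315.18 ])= [ -932,-531, - 510,-139,-77,- 71, 315.18,427,901 ]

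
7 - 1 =6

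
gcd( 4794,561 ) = 51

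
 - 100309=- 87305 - 13004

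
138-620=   -  482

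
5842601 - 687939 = 5154662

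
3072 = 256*12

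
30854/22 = 15427/11 =1402.45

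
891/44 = 81/4 = 20.25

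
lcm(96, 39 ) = 1248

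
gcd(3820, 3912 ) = 4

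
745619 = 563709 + 181910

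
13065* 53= 692445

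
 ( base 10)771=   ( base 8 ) 1403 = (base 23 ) 1AC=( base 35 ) m1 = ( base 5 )11041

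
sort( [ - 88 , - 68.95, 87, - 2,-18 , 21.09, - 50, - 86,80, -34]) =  [ - 88, - 86, - 68.95, - 50, - 34,  -  18, - 2, 21.09, 80,87 ] 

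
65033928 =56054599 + 8979329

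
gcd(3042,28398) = 6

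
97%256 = 97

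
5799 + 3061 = 8860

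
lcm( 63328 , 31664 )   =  63328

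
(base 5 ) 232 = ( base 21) 34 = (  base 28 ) 2B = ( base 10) 67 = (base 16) 43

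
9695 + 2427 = 12122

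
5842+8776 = 14618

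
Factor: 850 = 2^1 * 5^2 *17^1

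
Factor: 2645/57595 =529/11519 = 23^2* 11519^ (-1 )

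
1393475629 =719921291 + 673554338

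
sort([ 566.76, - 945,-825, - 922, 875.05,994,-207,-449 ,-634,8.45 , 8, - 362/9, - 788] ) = [-945,-922, - 825,-788, -634 ,-449, - 207,-362/9,8, 8.45, 566.76,875.05,994]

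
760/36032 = 95/4504 =0.02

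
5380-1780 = 3600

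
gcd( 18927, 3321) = 27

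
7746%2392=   570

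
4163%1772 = 619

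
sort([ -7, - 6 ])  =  [ - 7,-6]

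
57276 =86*666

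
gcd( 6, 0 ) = 6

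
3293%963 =404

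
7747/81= 95 + 52/81   =  95.64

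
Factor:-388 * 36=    - 13968 = - 2^4*3^2*97^1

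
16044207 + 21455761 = 37499968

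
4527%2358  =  2169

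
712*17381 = 12375272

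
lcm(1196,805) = 41860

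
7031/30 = 7031/30  =  234.37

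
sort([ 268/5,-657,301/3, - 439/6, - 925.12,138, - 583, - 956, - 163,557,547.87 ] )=[ - 956, - 925.12,-657, - 583, - 163, - 439/6,268/5,301/3,138, 547.87,557]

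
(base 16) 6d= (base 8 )155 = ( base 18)61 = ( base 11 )9A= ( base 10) 109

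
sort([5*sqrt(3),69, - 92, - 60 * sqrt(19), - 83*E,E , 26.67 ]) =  [ - 60 *sqrt(19 ) ,-83 * E, - 92,E,5* sqrt(3),26.67 , 69]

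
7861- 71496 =-63635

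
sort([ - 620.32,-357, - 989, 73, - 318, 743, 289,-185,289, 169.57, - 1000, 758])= [ - 1000, - 989,- 620.32,  -  357 ,  -  318, - 185, 73,169.57,  289, 289, 743, 758]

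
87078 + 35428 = 122506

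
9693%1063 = 126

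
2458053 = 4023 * 611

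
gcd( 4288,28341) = 67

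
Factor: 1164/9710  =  2^1 * 3^1*5^ (  -  1)*97^1 *971^ ( - 1 ) = 582/4855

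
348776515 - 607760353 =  - 258983838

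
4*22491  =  89964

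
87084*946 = 82381464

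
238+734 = 972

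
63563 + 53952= 117515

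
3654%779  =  538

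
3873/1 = 3873 = 3873.00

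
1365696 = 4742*288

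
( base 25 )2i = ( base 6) 152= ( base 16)44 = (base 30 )28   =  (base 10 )68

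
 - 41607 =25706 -67313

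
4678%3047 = 1631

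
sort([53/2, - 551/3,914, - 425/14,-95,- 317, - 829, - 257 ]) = [ - 829,- 317, - 257, - 551/3, - 95,-425/14,53/2,914]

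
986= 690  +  296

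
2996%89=59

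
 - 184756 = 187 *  ( - 988 ) 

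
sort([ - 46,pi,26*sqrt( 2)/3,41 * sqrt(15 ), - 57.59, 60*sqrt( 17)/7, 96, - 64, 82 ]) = [ - 64, - 57.59, - 46, pi,26*sqrt( 2)/3,60*sqrt( 17)/7,  82,96, 41 * sqrt( 15)] 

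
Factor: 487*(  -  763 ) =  - 7^1*109^1*487^1=-371581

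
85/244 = 85/244 = 0.35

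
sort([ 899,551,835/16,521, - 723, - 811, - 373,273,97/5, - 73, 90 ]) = [ - 811 ,-723, - 373,-73,97/5,835/16,90,273,  521,551, 899] 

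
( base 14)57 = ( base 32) 2D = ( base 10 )77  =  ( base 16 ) 4d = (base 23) 38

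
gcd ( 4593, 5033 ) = 1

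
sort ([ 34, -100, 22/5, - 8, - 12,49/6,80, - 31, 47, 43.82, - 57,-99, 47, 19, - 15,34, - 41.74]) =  [ - 100, - 99, - 57, - 41.74, - 31, - 15, - 12,-8 , 22/5,49/6,19,34,34,43.82,47,47,  80 ]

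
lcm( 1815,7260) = 7260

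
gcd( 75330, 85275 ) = 45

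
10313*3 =30939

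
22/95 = 22/95 = 0.23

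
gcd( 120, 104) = 8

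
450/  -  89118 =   -  25/4951 = -  0.01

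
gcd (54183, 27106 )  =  1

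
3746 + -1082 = 2664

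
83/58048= 83/58048 = 0.00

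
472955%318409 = 154546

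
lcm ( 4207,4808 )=33656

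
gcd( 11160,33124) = 4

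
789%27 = 6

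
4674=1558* 3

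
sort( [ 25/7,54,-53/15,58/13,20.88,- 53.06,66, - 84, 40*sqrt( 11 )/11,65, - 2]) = [-84,-53.06, - 53/15,  -  2,25/7,58/13, 40*sqrt( 11)/11,20.88,54,65, 66 ] 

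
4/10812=1/2703 = 0.00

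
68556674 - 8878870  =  59677804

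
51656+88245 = 139901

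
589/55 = 10 + 39/55= 10.71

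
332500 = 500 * 665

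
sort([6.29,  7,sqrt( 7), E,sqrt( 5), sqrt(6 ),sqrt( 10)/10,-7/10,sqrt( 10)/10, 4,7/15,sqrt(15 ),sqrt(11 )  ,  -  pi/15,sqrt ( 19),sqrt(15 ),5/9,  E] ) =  [ - 7/10 , - pi/15 , sqrt( 10 )/10, sqrt (10)/10,7/15, 5/9, sqrt(5), sqrt (6 ),sqrt (7),E,E,sqrt( 11 ), sqrt( 15 ),  sqrt( 15), 4,sqrt( 19 ),6.29 , 7]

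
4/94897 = 4/94897 = 0.00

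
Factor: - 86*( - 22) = 2^2*11^1*43^1 = 1892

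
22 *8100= 178200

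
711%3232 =711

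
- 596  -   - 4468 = 3872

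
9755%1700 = 1255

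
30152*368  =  11095936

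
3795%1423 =949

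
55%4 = 3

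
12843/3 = 4281= 4281.00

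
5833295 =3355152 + 2478143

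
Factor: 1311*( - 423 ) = - 3^3*19^1* 23^1*47^1 =- 554553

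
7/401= 7/401 = 0.02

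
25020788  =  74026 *338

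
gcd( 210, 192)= 6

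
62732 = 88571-25839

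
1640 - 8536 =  - 6896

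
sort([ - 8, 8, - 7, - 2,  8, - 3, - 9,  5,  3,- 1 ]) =[ - 9, - 8, - 7,-3, - 2, - 1 , 3, 5,  8,  8]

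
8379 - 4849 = 3530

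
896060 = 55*16292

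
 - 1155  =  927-2082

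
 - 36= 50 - 86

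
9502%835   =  317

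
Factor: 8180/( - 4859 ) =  - 2^2*5^1*43^( - 1 )*113^( - 1)*409^1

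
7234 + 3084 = 10318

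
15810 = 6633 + 9177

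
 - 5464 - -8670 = 3206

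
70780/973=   72+724/973 = 72.74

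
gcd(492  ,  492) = 492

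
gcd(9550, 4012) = 2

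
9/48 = 3/16 = 0.19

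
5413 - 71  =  5342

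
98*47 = 4606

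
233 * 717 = 167061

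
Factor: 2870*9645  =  27681150 = 2^1* 3^1 * 5^2*7^1 * 41^1*643^1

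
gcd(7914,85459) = 1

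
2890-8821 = - 5931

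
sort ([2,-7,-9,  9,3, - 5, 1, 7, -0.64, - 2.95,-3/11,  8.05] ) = [ - 9 , - 7 , - 5,-2.95, - 0.64, - 3/11, 1,2 , 3 , 7, 8.05, 9]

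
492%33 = 30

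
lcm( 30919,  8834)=61838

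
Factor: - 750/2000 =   -  2^( - 3)*3^1 =-3/8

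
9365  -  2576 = 6789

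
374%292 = 82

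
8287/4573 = 8287/4573=1.81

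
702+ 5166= 5868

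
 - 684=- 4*171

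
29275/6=4879+1/6 = 4879.17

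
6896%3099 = 698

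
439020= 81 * 5420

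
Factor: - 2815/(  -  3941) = 5/7 = 5^1*7^(-1 ) 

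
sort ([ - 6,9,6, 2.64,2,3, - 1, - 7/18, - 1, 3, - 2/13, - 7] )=[-7, - 6, - 1,  -  1 ,-7/18, - 2/13, 2, 2.64, 3,3,6, 9]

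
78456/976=9807/122 = 80.39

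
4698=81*58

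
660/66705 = 44/4447 = 0.01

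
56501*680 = 38420680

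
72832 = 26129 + 46703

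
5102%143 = 97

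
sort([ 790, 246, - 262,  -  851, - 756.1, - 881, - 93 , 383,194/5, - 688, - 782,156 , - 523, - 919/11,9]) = [ - 881, - 851, - 782,-756.1, - 688,- 523,  -  262,- 93,-919/11,  9  ,  194/5, 156, 246,383, 790] 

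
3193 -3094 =99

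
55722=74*753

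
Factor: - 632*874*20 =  - 11047360 = -2^6*5^1*19^1*23^1*79^1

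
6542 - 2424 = 4118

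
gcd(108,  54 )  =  54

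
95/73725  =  19/14745 =0.00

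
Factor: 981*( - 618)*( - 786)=2^2*3^4*103^1*109^1*131^1  =  476518788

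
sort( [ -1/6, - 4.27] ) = [- 4.27, - 1/6 ]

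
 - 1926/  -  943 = 1926/943 =2.04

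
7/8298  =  7/8298 = 0.00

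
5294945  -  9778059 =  - 4483114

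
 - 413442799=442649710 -856092509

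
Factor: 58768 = 2^4*3673^1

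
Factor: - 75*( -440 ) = 33000 =2^3*3^1 * 5^3*11^1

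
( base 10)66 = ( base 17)3f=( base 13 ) 51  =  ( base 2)1000010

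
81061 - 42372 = 38689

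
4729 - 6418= - 1689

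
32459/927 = 32459/927 = 35.02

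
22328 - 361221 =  - 338893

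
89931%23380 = 19791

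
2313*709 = 1639917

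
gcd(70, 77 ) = 7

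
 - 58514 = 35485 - 93999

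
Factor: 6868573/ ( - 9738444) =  - 2^( - 2)*3^( - 1 )*103^( - 1)*389^1*7879^( - 1)*17657^1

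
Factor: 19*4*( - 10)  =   - 2^3*5^1*19^1  =  -  760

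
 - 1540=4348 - 5888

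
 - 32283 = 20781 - 53064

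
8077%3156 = 1765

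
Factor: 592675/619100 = 2^( - 2 )*41^(  -  1)*157^1 = 157/164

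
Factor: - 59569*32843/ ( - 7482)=1956424667/7482 =2^( - 1)*3^( - 1) * 29^( - 1 ) * 43^( - 1 )*71^1*839^1*32843^1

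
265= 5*53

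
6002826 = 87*68998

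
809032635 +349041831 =1158074466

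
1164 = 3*388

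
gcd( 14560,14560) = 14560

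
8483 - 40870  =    -  32387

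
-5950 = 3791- 9741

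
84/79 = 1 + 5/79 = 1.06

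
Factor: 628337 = 17^1*23^1*1607^1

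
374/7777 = 34/707 = 0.05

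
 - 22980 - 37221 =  - 60201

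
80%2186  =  80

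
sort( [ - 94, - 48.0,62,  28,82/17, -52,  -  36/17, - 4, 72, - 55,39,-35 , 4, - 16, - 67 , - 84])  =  [ - 94,  -  84, - 67, - 55 , - 52,  -  48.0, - 35, - 16, - 4, - 36/17, 4,82/17, 28,39,  62,72]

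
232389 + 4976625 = 5209014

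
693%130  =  43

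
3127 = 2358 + 769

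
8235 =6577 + 1658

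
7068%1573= 776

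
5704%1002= 694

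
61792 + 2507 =64299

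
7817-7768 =49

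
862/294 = 431/147 =2.93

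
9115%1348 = 1027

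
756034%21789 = 15208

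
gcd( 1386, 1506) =6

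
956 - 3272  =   - 2316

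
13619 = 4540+9079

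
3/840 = 1/280 = 0.00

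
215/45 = 4 + 7/9 = 4.78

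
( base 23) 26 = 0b110100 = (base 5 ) 202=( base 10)52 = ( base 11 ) 48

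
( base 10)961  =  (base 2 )1111000001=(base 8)1701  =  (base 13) 58c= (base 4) 33001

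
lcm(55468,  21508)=1053892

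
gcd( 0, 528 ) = 528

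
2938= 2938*1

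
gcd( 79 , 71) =1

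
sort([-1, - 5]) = [  -  5, - 1]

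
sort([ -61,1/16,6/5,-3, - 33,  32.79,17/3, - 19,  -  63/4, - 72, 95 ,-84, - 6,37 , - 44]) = [ - 84, - 72,- 61, -44, - 33, - 19, - 63/4, - 6, - 3,1/16,6/5 , 17/3,  32.79,37,95 ] 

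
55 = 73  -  18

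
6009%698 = 425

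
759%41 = 21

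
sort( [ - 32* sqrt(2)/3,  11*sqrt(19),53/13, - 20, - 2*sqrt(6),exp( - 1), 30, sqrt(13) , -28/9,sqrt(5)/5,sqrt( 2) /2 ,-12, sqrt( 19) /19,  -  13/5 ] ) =[-20, - 32 * sqrt( 2) /3,-12,-2*sqrt(6 ), - 28/9, - 13/5,sqrt (19)/19, exp(-1 ),sqrt (5) /5 , sqrt(2) /2, sqrt(13),53/13,30,  11*sqrt( 19 )] 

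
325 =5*65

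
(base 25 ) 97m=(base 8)13276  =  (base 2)1011010111110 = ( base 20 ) eb2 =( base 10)5822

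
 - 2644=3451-6095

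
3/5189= 3/5189 = 0.00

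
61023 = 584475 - 523452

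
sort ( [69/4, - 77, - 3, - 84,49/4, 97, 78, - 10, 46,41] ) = [ - 84,-77, - 10 ,-3, 49/4, 69/4, 41,  46 , 78,97] 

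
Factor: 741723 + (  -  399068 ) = 342655  =  5^1*68531^1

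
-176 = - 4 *44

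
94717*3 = 284151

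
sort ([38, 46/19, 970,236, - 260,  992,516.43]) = [-260,46/19, 38, 236, 516.43, 970,992]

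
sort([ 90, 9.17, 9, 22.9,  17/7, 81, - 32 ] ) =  [ - 32, 17/7,9, 9.17, 22.9,81,90 ]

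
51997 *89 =4627733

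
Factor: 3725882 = 2^1 * 1862941^1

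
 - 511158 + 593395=82237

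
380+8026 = 8406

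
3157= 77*41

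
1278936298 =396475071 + 882461227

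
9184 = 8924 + 260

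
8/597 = 8/597 = 0.01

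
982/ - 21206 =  - 491/10603 =- 0.05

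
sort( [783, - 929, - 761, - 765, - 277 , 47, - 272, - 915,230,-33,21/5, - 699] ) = [-929, - 915, - 765, - 761,-699, - 277 , - 272, - 33,21/5,47, 230, 783] 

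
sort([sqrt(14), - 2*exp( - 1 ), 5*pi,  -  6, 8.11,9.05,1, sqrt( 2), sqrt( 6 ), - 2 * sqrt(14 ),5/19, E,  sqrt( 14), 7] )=[ - 2*sqrt( 14),  -  6, - 2*exp( - 1), 5/19, 1, sqrt(2 ),sqrt( 6 ), E, sqrt(14),sqrt( 14 ) , 7,8.11, 9.05 , 5 *pi]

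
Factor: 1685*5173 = 5^1 * 7^1 * 337^1 * 739^1 = 8716505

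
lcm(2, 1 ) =2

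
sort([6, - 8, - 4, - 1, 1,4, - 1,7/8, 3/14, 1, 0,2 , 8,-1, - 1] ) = [ - 8, - 4, - 1, - 1, - 1, - 1,  0,3/14, 7/8,1,1, 2, 4,6,8] 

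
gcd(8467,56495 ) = 1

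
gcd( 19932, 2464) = 44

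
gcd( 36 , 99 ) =9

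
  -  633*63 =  - 39879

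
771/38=771/38 = 20.29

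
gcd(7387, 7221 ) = 83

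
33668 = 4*8417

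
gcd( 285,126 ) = 3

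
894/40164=149/6694=0.02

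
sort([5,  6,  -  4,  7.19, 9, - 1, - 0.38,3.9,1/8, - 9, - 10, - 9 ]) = [ - 10, - 9, - 9, - 4,-1, - 0.38,  1/8,3.9, 5, 6, 7.19, 9]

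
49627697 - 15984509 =33643188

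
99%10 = 9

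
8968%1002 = 952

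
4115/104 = 4115/104 = 39.57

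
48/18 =2 + 2/3 = 2.67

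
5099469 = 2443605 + 2655864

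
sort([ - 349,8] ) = [ - 349, 8]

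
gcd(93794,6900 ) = 46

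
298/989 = 298/989 = 0.30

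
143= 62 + 81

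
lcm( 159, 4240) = 12720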